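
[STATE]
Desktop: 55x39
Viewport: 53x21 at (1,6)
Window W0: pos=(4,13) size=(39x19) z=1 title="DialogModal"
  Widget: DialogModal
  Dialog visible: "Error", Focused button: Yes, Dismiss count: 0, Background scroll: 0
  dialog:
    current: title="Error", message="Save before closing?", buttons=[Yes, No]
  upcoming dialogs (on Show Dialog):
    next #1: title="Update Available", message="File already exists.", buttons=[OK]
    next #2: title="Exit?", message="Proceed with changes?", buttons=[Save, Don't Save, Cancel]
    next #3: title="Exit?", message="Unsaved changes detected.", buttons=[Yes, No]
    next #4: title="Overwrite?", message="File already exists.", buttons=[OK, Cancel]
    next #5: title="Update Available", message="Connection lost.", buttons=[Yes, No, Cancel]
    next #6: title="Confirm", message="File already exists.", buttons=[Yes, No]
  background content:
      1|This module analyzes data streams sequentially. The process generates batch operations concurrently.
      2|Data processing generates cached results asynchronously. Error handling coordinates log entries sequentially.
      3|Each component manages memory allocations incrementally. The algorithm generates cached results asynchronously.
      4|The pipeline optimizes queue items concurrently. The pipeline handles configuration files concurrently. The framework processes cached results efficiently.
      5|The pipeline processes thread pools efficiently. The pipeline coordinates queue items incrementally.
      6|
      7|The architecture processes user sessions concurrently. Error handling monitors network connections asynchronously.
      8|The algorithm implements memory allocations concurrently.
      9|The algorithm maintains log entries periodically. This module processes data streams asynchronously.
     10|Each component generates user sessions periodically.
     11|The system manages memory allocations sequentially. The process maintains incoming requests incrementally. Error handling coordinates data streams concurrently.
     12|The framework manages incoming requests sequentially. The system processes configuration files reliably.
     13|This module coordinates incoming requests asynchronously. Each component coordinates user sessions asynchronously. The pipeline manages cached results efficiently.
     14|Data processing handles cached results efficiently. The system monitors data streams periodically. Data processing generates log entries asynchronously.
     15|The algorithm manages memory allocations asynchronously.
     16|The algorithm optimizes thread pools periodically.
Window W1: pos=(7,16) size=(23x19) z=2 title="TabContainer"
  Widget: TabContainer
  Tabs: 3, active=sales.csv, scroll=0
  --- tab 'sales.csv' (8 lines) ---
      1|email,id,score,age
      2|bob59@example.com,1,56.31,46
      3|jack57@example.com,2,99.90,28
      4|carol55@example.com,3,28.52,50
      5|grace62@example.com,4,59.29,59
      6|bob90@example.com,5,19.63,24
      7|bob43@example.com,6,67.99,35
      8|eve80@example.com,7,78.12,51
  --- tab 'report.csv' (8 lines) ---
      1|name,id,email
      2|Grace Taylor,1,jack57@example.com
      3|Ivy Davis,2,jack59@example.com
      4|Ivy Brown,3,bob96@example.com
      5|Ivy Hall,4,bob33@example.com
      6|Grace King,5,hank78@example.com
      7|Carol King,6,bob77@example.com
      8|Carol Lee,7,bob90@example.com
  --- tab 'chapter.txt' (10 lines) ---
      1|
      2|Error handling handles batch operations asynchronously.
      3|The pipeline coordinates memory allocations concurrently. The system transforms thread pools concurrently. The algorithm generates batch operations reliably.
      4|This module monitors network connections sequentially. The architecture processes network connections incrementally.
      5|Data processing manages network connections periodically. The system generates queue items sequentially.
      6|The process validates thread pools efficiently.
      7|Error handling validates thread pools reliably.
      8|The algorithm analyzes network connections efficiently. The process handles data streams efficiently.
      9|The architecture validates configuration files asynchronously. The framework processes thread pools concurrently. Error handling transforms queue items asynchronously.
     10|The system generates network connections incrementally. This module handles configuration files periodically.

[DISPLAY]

                                                     
                                                     
                                                     
                                                     
                                                     
                                                     
                                                     
   ┏━━━━━━━━━━━━━━━━━━━━━━━━━━━━━━━━━━━━━┓           
   ┃ DialogModal                         ┃           
   ┠─────────────────────────────────────┨           
   ┃Th┏━━━━━━━━━━━━━━━━━━━━━┓ streams seq┃           
   ┃Da┃ TabContainer        ┃ cached resu┃           
   ┃Ea┠─────────────────────┨mory allocat┃           
   ┃Th┃[sales.csv]│ report.c┃eue items co┃           
   ┃Th┃─────────────────────┃read pools e┃           
   ┃  ┃email,id,score,age   ┃────┐       ┃           
   ┃Th┃bob59@example.com,1,5┃    │r sessi┃           
   ┃Th┃jack57@example.com,2,┃ng? │y alloc┃           
   ┃Th┃carol55@example.com,3┃    │tries p┃           
   ┃Ea┃grace62@example.com,4┃────┘session┃           
   ┃Th┃bob90@example.com,5,1┃ allocations┃           


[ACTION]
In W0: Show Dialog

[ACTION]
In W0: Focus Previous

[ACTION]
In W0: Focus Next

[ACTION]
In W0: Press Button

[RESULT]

                                                     
                                                     
                                                     
                                                     
                                                     
                                                     
                                                     
   ┏━━━━━━━━━━━━━━━━━━━━━━━━━━━━━━━━━━━━━┓           
   ┃ DialogModal                         ┃           
   ┠─────────────────────────────────────┨           
   ┃Th┏━━━━━━━━━━━━━━━━━━━━━┓ streams seq┃           
   ┃Da┃ TabContainer        ┃ cached resu┃           
   ┃Ea┠─────────────────────┨mory allocat┃           
   ┃Th┃[sales.csv]│ report.c┃eue items co┃           
   ┃Th┃─────────────────────┃read pools e┃           
   ┃  ┃email,id,score,age   ┃            ┃           
   ┃Th┃bob59@example.com,1,5┃s user sessi┃           
   ┃Th┃jack57@example.com,2,┃memory alloc┃           
   ┃Th┃carol55@example.com,3┃og entries p┃           
   ┃Ea┃grace62@example.com,4┃user session┃           
   ┃Th┃bob90@example.com,5,1┃ allocations┃           


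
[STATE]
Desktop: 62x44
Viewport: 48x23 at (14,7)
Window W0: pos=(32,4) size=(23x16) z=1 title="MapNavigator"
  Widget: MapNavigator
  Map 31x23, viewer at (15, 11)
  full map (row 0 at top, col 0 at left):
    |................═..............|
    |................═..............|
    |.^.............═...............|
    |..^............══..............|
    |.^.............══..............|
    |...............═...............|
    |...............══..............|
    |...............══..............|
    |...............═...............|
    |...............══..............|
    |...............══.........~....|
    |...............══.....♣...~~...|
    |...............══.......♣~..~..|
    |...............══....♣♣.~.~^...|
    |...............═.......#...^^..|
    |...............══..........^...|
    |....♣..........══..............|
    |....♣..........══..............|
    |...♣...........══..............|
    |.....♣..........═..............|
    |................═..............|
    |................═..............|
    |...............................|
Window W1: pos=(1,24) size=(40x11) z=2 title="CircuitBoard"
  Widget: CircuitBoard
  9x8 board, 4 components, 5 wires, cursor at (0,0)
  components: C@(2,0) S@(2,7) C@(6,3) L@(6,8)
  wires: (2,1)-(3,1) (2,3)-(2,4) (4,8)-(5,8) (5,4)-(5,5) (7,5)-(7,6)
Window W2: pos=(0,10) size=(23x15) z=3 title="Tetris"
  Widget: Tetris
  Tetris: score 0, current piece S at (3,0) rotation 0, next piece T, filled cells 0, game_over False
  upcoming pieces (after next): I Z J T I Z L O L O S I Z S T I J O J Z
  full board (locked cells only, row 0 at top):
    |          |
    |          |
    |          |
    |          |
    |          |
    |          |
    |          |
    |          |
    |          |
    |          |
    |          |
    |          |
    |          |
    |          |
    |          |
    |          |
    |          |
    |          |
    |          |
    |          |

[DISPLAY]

                  ┃..........═..........┃       
                  ┃..........══.........┃       
                  ┃..........══.........┃       
━━━━━━━━┓         ┃..........═..........┃       
        ┃         ┃..........══.........┃       
────────┨         ┃..........══.........┃       
xt:     ┃         ┃..........@═.....♣...┃       
        ┃         ┃..........══.......♣~┃       
▒       ┃         ┃..........══....♣♣.~.┃       
        ┃         ┃..........═.......#..┃       
        ┃         ┃..........══.........┃       
        ┃         ┃..........══.........┃       
ore:    ┃         ┗━━━━━━━━━━━━━━━━━━━━━┛       
        ┃                                       
        ┃                                       
        ┃                                       
        ┃                                       
━━━━━━━━┛━━━━━━━━━━━━━━━━━┓                     
d                         ┃                     
──────────────────────────┨                     
 5 6 7 8                  ┃                     
                          ┃                     
                          ┃                     


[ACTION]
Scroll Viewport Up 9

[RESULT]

                                                
                                                
                                                
                                                
                  ┏━━━━━━━━━━━━━━━━━━━━━┓       
                  ┃ MapNavigator        ┃       
                  ┠─────────────────────┨       
                  ┃..........═..........┃       
                  ┃..........══.........┃       
                  ┃..........══.........┃       
━━━━━━━━┓         ┃..........═..........┃       
        ┃         ┃..........══.........┃       
────────┨         ┃..........══.........┃       
xt:     ┃         ┃..........@═.....♣...┃       
        ┃         ┃..........══.......♣~┃       
▒       ┃         ┃..........══....♣♣.~.┃       
        ┃         ┃..........═.......#..┃       
        ┃         ┃..........══.........┃       
        ┃         ┃..........══.........┃       
ore:    ┃         ┗━━━━━━━━━━━━━━━━━━━━━┛       
        ┃                                       
        ┃                                       
        ┃                                       


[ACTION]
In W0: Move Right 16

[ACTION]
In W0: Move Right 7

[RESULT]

                                                
                                                
                                                
                                                
                  ┏━━━━━━━━━━━━━━━━━━━━━┓       
                  ┃ MapNavigator        ┃       
                  ┠─────────────────────┨       
                  ┃...........          ┃       
                  ┃...........          ┃       
                  ┃...........          ┃       
━━━━━━━━┓         ┃...........          ┃       
        ┃         ┃...........          ┃       
────────┨         ┃......~....          ┃       
xt:     ┃         ┃..♣...~~..@          ┃       
        ┃         ┃....♣~..~..          ┃       
▒       ┃         ┃.♣♣.~.~^...          ┃       
        ┃         ┃...#...^^..          ┃       
        ┃         ┃.......^...          ┃       
        ┃         ┃...........          ┃       
ore:    ┃         ┗━━━━━━━━━━━━━━━━━━━━━┛       
        ┃                                       
        ┃                                       
        ┃                                       


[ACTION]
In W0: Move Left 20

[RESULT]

                                                
                                                
                                                
                                                
                  ┏━━━━━━━━━━━━━━━━━━━━━┓       
                  ┃ MapNavigator        ┃       
                  ┠─────────────────────┨       
                  ┃...............═.....┃       
                  ┃...............══....┃       
                  ┃...............══....┃       
━━━━━━━━┓         ┃...............═.....┃       
        ┃         ┃...............══....┃       
────────┨         ┃...............══....┃       
xt:     ┃         ┃..........@....══....┃       
        ┃         ┃...............══....┃       
▒       ┃         ┃...............══....┃       
        ┃         ┃...............═.....┃       
        ┃         ┃...............══....┃       
        ┃         ┃....♣..........══....┃       
ore:    ┃         ┗━━━━━━━━━━━━━━━━━━━━━┛       
        ┃                                       
        ┃                                       
        ┃                                       


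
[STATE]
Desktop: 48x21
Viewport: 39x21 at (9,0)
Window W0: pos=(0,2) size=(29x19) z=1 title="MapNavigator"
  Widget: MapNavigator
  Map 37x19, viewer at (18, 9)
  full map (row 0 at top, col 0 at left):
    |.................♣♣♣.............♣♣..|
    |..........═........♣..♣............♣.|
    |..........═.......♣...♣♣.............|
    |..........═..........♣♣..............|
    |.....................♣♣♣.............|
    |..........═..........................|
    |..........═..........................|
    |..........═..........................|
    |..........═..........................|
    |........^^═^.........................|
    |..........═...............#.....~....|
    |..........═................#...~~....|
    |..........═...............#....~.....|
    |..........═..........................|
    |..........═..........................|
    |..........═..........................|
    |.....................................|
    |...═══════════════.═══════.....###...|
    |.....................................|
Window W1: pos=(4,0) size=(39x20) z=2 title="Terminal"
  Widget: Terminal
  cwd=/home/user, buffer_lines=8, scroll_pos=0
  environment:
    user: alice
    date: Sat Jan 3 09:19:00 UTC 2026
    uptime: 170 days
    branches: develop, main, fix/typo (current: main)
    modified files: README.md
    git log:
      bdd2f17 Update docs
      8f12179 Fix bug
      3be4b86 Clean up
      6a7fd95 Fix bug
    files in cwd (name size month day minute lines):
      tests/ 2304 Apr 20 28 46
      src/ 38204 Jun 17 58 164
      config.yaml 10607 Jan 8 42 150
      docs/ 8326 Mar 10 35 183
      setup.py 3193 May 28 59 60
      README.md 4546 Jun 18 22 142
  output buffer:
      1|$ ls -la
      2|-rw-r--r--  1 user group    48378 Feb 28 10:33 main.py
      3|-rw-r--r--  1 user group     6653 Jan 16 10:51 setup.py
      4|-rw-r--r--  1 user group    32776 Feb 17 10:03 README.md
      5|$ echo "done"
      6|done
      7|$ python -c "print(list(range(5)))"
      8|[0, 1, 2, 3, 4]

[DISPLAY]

━━━━━━━━━━━━━━━━━━━━━━━━━━━━━━━━━┓     
minal                            ┃     
─────────────────────────────────┨     
 -la                             ┃     
r--r--  1 user group    48378 Feb┃     
r--r--  1 user group     6653 Jan┃     
r--r--  1 user group    32776 Feb┃     
ho "done"                        ┃     
                                 ┃     
thon -c "print(list(range(5)))"  ┃     
1, 2, 3, 4]                      ┃     
                                 ┃     
                                 ┃     
                                 ┃     
                                 ┃     
                                 ┃     
                                 ┃     
                                 ┃     
                                 ┃     
━━━━━━━━━━━━━━━━━━━━━━━━━━━━━━━━━┛     
━━━━━━━━━━━━━━━━━━━┛                   


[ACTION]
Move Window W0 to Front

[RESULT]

━━━━━━━━━━━━━━━━━━━━━━━━━━━━━━━━━┓     
minal                            ┃     
━━━━━━━━━━━━━━━━━━━┓─────────────┨     
gator              ┃             ┃     
───────────────────┨    48378 Feb┃     
.....♣...♣♣........┃     6653 Jan┃     
........♣♣.........┃    32776 Feb┃     
........♣♣♣........┃             ┃     
...................┃             ┃     
...................┃range(5)))"  ┃     
...................┃             ┃     
...................┃             ┃     
.....@.............┃             ┃     
.............#.....┃             ┃     
..............#...~┃             ┃     
.............#....~┃             ┃     
...................┃             ┃     
...................┃             ┃     
...................┃             ┃     
...................┃━━━━━━━━━━━━━┛     
━━━━━━━━━━━━━━━━━━━┛                   


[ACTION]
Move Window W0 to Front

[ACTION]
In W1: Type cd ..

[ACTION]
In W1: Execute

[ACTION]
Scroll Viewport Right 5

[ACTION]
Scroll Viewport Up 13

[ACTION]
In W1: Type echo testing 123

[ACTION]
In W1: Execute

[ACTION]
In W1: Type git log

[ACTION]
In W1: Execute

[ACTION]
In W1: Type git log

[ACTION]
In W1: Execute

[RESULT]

━━━━━━━━━━━━━━━━━━━━━━━━━━━━━━━━━┓     
minal                            ┃     
━━━━━━━━━━━━━━━━━━━┓─────────────┨     
gator              ┃             ┃     
───────────────────┨             ┃     
.....♣...♣♣........┃             ┃     
........♣♣.........┃             ┃     
........♣♣♣........┃             ┃     
...................┃             ┃     
...................┃             ┃     
...................┃             ┃     
...................┃             ┃     
.....@.............┃             ┃     
.............#.....┃             ┃     
..............#...~┃             ┃     
.............#....~┃             ┃     
...................┃             ┃     
...................┃             ┃     
...................┃             ┃     
...................┃━━━━━━━━━━━━━┛     
━━━━━━━━━━━━━━━━━━━┛                   


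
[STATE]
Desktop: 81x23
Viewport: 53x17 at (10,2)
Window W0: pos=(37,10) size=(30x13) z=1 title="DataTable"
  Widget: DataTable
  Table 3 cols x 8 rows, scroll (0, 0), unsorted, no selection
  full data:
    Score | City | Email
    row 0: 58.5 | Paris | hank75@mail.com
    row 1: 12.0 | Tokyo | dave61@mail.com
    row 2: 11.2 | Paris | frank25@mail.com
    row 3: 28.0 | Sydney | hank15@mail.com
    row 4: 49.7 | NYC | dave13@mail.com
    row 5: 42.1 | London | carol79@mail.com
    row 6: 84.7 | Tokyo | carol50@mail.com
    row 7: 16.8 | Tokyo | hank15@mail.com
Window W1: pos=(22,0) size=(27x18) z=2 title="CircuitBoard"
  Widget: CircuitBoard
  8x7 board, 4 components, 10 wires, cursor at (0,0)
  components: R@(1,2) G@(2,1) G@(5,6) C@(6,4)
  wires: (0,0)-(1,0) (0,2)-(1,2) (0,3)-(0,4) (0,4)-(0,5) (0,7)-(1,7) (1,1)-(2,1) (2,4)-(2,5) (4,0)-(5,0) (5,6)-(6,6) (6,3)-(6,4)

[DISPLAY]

            ┠─────────────────────────┨              
            ┃   0 1 2 3 4 5 6 7       ┃              
            ┃0  [.]      ·   · ─ · ─ ·┃              
            ┃    │       │            ┃              
            ┃1   ·   ·   R            ┃              
            ┃        │                ┃              
            ┃2       G           · ─ ·┃              
            ┃                         ┃              
            ┃3                        ┃━━━━━━━━━━━━━━
            ┃                         ┃              
            ┃4   ·                    ┃──────────────
            ┃    │                    ┃ │Email       
            ┃5   ·                    ┃─┼────────────
            ┃                         ┃ │hank75@mail.
            ┃6               · ─ C    ┃ │dave61@mail.
            ┗━━━━━━━━━━━━━━━━━━━━━━━━━┛ │frank25@mail
                           ┃28.0 │Sydney│hank15@mail.


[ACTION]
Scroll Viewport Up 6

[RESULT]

            ┏━━━━━━━━━━━━━━━━━━━━━━━━━┓              
            ┃ CircuitBoard            ┃              
            ┠─────────────────────────┨              
            ┃   0 1 2 3 4 5 6 7       ┃              
            ┃0  [.]      ·   · ─ · ─ ·┃              
            ┃    │       │            ┃              
            ┃1   ·   ·   R            ┃              
            ┃        │                ┃              
            ┃2       G           · ─ ·┃              
            ┃                         ┃              
            ┃3                        ┃━━━━━━━━━━━━━━
            ┃                         ┃              
            ┃4   ·                    ┃──────────────
            ┃    │                    ┃ │Email       
            ┃5   ·                    ┃─┼────────────
            ┃                         ┃ │hank75@mail.
            ┃6               · ─ C    ┃ │dave61@mail.


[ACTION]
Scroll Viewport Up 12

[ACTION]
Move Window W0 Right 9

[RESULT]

            ┏━━━━━━━━━━━━━━━━━━━━━━━━━┓              
            ┃ CircuitBoard            ┃              
            ┠─────────────────────────┨              
            ┃   0 1 2 3 4 5 6 7       ┃              
            ┃0  [.]      ·   · ─ · ─ ·┃              
            ┃    │       │            ┃              
            ┃1   ·   ·   R            ┃              
            ┃        │                ┃              
            ┃2       G           · ─ ·┃              
            ┃                         ┃              
            ┃3                        ┃━━━━━━━━━━━━━━
            ┃                         ┃ataTable      
            ┃4   ·                    ┃──────────────
            ┃    │                    ┃ore│City  │Ema
            ┃5   ·                    ┃───┼──────┼───
            ┃                         ┃.5 │Paris │han
            ┃6               · ─ C    ┃.0 │Tokyo │dav


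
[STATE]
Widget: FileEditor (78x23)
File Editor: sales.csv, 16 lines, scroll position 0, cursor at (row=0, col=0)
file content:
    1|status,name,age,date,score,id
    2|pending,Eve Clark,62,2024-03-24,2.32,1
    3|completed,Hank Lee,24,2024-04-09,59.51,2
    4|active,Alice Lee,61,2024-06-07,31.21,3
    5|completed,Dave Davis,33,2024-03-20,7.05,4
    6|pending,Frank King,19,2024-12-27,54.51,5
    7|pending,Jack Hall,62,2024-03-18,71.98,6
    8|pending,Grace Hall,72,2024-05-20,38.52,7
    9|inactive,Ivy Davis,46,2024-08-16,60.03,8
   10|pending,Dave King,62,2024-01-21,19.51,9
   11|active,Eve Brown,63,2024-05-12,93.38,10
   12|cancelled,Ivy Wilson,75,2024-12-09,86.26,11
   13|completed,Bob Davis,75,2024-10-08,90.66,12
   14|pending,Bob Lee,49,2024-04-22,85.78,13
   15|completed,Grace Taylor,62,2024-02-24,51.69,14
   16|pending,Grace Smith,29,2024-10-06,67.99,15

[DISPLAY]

█tatus,name,age,date,score,id                                                ▲
pending,Eve Clark,62,2024-03-24,2.32,1                                       █
completed,Hank Lee,24,2024-04-09,59.51,2                                     ░
active,Alice Lee,61,2024-06-07,31.21,3                                       ░
completed,Dave Davis,33,2024-03-20,7.05,4                                    ░
pending,Frank King,19,2024-12-27,54.51,5                                     ░
pending,Jack Hall,62,2024-03-18,71.98,6                                      ░
pending,Grace Hall,72,2024-05-20,38.52,7                                     ░
inactive,Ivy Davis,46,2024-08-16,60.03,8                                     ░
pending,Dave King,62,2024-01-21,19.51,9                                      ░
active,Eve Brown,63,2024-05-12,93.38,10                                      ░
cancelled,Ivy Wilson,75,2024-12-09,86.26,11                                  ░
completed,Bob Davis,75,2024-10-08,90.66,12                                   ░
pending,Bob Lee,49,2024-04-22,85.78,13                                       ░
completed,Grace Taylor,62,2024-02-24,51.69,14                                ░
pending,Grace Smith,29,2024-10-06,67.99,15                                   ░
                                                                             ░
                                                                             ░
                                                                             ░
                                                                             ░
                                                                             ░
                                                                             ░
                                                                             ▼


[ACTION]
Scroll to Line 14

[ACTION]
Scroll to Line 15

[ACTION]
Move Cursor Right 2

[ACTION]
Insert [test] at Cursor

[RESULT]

sttest█tus,name,age,date,score,id                                            ▲
pending,Eve Clark,62,2024-03-24,2.32,1                                       █
completed,Hank Lee,24,2024-04-09,59.51,2                                     ░
active,Alice Lee,61,2024-06-07,31.21,3                                       ░
completed,Dave Davis,33,2024-03-20,7.05,4                                    ░
pending,Frank King,19,2024-12-27,54.51,5                                     ░
pending,Jack Hall,62,2024-03-18,71.98,6                                      ░
pending,Grace Hall,72,2024-05-20,38.52,7                                     ░
inactive,Ivy Davis,46,2024-08-16,60.03,8                                     ░
pending,Dave King,62,2024-01-21,19.51,9                                      ░
active,Eve Brown,63,2024-05-12,93.38,10                                      ░
cancelled,Ivy Wilson,75,2024-12-09,86.26,11                                  ░
completed,Bob Davis,75,2024-10-08,90.66,12                                   ░
pending,Bob Lee,49,2024-04-22,85.78,13                                       ░
completed,Grace Taylor,62,2024-02-24,51.69,14                                ░
pending,Grace Smith,29,2024-10-06,67.99,15                                   ░
                                                                             ░
                                                                             ░
                                                                             ░
                                                                             ░
                                                                             ░
                                                                             ░
                                                                             ▼


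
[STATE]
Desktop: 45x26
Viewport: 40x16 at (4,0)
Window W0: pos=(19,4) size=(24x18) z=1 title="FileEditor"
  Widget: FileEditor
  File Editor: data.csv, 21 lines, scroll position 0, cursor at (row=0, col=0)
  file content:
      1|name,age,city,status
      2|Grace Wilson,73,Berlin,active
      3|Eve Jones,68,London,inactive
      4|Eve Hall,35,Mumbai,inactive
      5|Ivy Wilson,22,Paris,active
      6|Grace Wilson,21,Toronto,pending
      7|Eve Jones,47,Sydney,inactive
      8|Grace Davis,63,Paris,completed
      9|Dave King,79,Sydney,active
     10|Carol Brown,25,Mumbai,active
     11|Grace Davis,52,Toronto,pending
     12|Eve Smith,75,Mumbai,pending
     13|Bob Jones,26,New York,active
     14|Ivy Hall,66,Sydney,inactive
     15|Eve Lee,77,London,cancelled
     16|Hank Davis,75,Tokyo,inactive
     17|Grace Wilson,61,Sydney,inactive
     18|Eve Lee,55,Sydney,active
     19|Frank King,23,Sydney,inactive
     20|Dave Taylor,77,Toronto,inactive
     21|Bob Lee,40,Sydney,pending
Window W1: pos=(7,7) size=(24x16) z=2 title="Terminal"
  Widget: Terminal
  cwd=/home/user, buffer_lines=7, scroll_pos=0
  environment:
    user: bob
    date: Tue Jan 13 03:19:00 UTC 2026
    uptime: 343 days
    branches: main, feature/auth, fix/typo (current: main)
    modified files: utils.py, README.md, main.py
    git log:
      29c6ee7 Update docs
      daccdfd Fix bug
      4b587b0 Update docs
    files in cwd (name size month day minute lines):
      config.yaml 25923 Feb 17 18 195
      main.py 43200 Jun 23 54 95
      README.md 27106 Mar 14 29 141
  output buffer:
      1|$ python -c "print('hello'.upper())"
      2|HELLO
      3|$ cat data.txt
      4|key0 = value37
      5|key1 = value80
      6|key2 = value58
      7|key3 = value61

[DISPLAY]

                                        
                                        
                                        
                                        
               ┏━━━━━━━━━━━━━━━━━━━━━━┓ 
               ┃ FileEditor           ┃ 
               ┠──────────────────────┨ 
   ┏━━━━━━━━━━━━━━━━━━━━━━┓ty,status ▲┃ 
   ┃ Terminal             ┃n,73,Berli█┃ 
   ┠──────────────────────┨8,London,i░┃ 
   ┃$ python -c "print('he┃,Mumbai,in░┃ 
   ┃HELLO                 ┃22,Paris,a░┃ 
   ┃$ cat data.txt        ┃n,21,Toron░┃ 
   ┃key0 = value37        ┃7,Sydney,i░┃ 
   ┃key1 = value80        ┃,63,Paris,░┃ 
   ┃key2 = value58        ┃9,Sydney,a░┃ 


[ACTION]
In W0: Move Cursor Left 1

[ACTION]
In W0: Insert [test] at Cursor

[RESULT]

                                        
                                        
                                        
                                        
               ┏━━━━━━━━━━━━━━━━━━━━━━┓ 
               ┃ FileEditor           ┃ 
               ┠──────────────────────┨ 
   ┏━━━━━━━━━━━━━━━━━━━━━━┓e,city,sta▲┃ 
   ┃ Terminal             ┃n,73,Berli█┃ 
   ┠──────────────────────┨8,London,i░┃ 
   ┃$ python -c "print('he┃,Mumbai,in░┃ 
   ┃HELLO                 ┃22,Paris,a░┃ 
   ┃$ cat data.txt        ┃n,21,Toron░┃ 
   ┃key0 = value37        ┃7,Sydney,i░┃ 
   ┃key1 = value80        ┃,63,Paris,░┃ 
   ┃key2 = value58        ┃9,Sydney,a░┃ 


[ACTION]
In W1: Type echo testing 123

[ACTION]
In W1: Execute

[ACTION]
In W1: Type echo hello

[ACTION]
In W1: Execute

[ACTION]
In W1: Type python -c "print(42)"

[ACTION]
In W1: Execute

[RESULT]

                                        
                                        
                                        
                                        
               ┏━━━━━━━━━━━━━━━━━━━━━━┓ 
               ┃ FileEditor           ┃ 
               ┠──────────────────────┨ 
   ┏━━━━━━━━━━━━━━━━━━━━━━┓e,city,sta▲┃ 
   ┃ Terminal             ┃n,73,Berli█┃ 
   ┠──────────────────────┨8,London,i░┃ 
   ┃$ cat data.txt        ┃,Mumbai,in░┃ 
   ┃key0 = value37        ┃22,Paris,a░┃ 
   ┃key1 = value80        ┃n,21,Toron░┃ 
   ┃key2 = value58        ┃7,Sydney,i░┃ 
   ┃key3 = value61        ┃,63,Paris,░┃ 
   ┃$ echo testing 123    ┃9,Sydney,a░┃ 


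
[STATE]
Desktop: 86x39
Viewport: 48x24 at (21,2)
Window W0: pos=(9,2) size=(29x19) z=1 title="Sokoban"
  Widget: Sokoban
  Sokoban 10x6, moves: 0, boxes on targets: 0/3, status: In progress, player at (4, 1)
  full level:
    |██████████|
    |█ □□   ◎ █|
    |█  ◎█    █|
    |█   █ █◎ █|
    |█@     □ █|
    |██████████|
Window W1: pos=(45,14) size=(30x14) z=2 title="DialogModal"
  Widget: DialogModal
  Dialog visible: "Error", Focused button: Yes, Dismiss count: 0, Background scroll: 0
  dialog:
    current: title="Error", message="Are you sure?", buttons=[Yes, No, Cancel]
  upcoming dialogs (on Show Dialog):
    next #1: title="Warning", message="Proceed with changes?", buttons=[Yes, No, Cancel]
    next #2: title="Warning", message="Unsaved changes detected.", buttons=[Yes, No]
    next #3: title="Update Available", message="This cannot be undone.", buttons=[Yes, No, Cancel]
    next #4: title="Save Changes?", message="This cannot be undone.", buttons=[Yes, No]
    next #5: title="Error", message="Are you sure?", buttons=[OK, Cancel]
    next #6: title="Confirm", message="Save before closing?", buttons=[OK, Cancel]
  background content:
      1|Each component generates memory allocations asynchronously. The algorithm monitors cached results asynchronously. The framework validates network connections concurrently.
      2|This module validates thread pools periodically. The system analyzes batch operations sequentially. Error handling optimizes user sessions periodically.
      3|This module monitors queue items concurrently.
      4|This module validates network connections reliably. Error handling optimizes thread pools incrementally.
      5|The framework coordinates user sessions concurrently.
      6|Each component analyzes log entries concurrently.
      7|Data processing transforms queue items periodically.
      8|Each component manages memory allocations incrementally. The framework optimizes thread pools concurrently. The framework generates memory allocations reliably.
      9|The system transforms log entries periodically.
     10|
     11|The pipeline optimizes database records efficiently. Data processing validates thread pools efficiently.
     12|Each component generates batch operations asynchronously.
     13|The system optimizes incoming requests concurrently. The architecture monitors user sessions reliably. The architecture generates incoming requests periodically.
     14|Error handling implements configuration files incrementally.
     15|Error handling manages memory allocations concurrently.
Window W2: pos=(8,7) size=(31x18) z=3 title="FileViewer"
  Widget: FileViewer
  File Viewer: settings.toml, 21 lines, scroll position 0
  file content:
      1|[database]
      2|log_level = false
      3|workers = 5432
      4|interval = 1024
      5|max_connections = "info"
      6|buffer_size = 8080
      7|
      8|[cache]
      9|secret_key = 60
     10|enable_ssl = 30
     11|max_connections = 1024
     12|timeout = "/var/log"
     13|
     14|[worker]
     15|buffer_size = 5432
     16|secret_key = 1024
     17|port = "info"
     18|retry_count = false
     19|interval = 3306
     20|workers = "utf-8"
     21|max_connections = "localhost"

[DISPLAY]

━━━━━━━━━━━━━━━━┓                               
                ┃                               
────────────────┨                               
                ┃                               
                ┃                               
━━━━━━━━━━━━━━━━━┓                              
                 ┃                              
─────────────────┨                              
                ▲┃                              
false           █┃                              
32              ░┃                              
024             ░┃                              
ons = "info"    ░┃      ┏━━━━━━━━━━━━━━━━━━━━━━━
= 8080          ░┃      ┃ DialogModal           
                ░┃      ┠───────────────────────
                ░┃      ┃Each component generate
 60             ░┃      ┃This module validates t
 30             ░┃      ┃Th┌────────────────────
ons = 1024      ░┃      ┃Th│        Error       
var/log"        ░┃      ┃Th│    Are you sure?   
                ░┃      ┃Ea│ [Yes]  No   Cancel 
                ▼┃      ┃Da└────────────────────
━━━━━━━━━━━━━━━━━┛      ┃Each component manages 
                        ┃The system transforms l


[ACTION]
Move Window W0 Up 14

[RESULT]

────────────────┨                               
                ┃                               
                ┃                               
                ┃                               
                ┃                               
━━━━━━━━━━━━━━━━━┓                              
                 ┃                              
─────────────────┨                              
                ▲┃                              
false           █┃                              
32              ░┃                              
024             ░┃                              
ons = "info"    ░┃      ┏━━━━━━━━━━━━━━━━━━━━━━━
= 8080          ░┃      ┃ DialogModal           
                ░┃      ┠───────────────────────
                ░┃      ┃Each component generate
 60             ░┃      ┃This module validates t
 30             ░┃      ┃Th┌────────────────────
ons = 1024      ░┃      ┃Th│        Error       
var/log"        ░┃      ┃Th│    Are you sure?   
                ░┃      ┃Ea│ [Yes]  No   Cancel 
                ▼┃      ┃Da└────────────────────
━━━━━━━━━━━━━━━━━┛      ┃Each component manages 
                        ┃The system transforms l


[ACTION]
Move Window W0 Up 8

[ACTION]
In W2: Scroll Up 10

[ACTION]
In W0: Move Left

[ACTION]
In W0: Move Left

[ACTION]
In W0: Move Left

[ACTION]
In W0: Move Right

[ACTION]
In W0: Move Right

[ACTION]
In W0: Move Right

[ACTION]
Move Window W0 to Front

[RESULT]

────────────────┨                               
                ┃                               
                ┃                               
                ┃                               
                ┃                               
                ┃┓                              
                ┃┃                              
/3              ┃┨                              
                ┃┃                              
                ┃┃                              
                ┃┃                              
                ┃┃                              
                ┃┃      ┏━━━━━━━━━━━━━━━━━━━━━━━
                ┃┃      ┃ DialogModal           
                ┃┃      ┠───────────────────────
                ┃┃      ┃Each component generate
━━━━━━━━━━━━━━━━┛┃      ┃This module validates t
 30             ░┃      ┃Th┌────────────────────
ons = 1024      ░┃      ┃Th│        Error       
var/log"        ░┃      ┃Th│    Are you sure?   
                ░┃      ┃Ea│ [Yes]  No   Cancel 
                ▼┃      ┃Da└────────────────────
━━━━━━━━━━━━━━━━━┛      ┃Each component manages 
                        ┃The system transforms l
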